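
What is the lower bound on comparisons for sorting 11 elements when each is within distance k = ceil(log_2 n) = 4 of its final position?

Partition the 11 positions into floor(n/k) blocks of k = 4 consecutive positions; any permutation within a block keeps every element within k of its final position, so there are at least (k!)^(n/k) distinguishable inputs. Lower bound: log_2((k!)^(n/k)) = (n/k) * log_2(k!) = Theta(n log k); with k = ceil(log_2 n), this is Omega(n log log n).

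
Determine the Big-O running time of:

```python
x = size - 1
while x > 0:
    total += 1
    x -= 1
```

Time complexity: O(n).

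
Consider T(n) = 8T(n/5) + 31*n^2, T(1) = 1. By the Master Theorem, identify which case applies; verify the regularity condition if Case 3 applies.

a=8, b=5, f(n)=31*n^2.
log_5(8) = 1.292 < 2.
f(n) = Omega(n^(1.292+epsilon)) for some epsilon > 0, so Case 3 is the candidate.
Regularity: a*f(n/b) = 8*31*(n/5)^2 = (8/25)*31*n^2 <= c*f(n) with c = 8/25 < 1. Satisfied.
Case 3: T(n) = Theta(n^2).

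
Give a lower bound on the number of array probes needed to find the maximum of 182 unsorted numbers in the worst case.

Adversary: any unprobed cell could hold a value larger than everything seen so far. If fewer than 182 cells are probed, the adversary places the max in an unprobed cell. So all 182 cells must be examined; together with 182-1 comparisons this is tight.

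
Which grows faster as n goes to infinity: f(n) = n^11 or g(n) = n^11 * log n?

g(n) = n^11 * log n grows faster: extra log n factor -> infinity.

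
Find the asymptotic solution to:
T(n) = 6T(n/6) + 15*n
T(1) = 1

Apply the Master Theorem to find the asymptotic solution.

a=6, b=6, f(n)=15*n. log_6(6) = 1. Case 2: T(n) = O(n log n).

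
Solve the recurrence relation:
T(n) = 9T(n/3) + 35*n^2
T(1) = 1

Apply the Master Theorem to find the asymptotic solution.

a=9, b=3, f(n)=35*n^2. log_3(9) = 2. Case 2: T(n) = O(n^2 log n).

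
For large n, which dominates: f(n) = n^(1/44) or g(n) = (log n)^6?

f(n) = n^(1/44) grows faster: any positive power of n dominates any polylog.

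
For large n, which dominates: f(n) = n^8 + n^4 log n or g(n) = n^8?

f(n) = n^8 + n^4 log n and g(n) = n^8 are Theta of each other: the lower-order n^4 log n term is o(n^8); both are Theta(n^8).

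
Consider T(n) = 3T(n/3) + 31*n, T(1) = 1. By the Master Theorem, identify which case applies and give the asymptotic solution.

a=3, b=3, f(n)=31*n.
log_3(3) = 1, so n^(log_b(a)) = n.
f(n) = Theta(n), so Case 2 applies.
T(n) = Theta(n log n).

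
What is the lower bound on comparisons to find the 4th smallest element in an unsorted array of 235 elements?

Finding the 4th smallest of 235 elements requires Omega(n) comparisons. Every element must participate in at least one comparison; otherwise it could be the 4th smallest.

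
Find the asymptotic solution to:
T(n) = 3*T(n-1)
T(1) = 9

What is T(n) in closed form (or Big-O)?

Each step multiplies by 3. T(n) = T(1)*3^(n-1) = 9*3^(n-1).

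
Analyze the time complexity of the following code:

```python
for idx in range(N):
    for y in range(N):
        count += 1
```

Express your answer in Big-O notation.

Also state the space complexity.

Time complexity: O(n^2).
Space complexity: O(1).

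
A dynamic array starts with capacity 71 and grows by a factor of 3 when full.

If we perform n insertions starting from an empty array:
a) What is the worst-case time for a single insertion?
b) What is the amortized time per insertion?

(a) Worst-case single insertion: O(n) -- when the array is full at capacity c, the resize copies all c elements, and c can be Theta(n).
(b) Resizes happen at sizes 71, 213, 639, ... Total copy cost for n insertions: 71 + 213 + ... = O(n) (geometric series with ratio 1/3). Amortized cost per insertion: O(n)/n = O(1).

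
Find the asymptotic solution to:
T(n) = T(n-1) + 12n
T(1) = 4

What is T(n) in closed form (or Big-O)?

Unrolling: T(n) = 4 + 12*(2 + 3 + ... + n) = 4 + 12*(n(n+1)/2 - 1) = O(n^2).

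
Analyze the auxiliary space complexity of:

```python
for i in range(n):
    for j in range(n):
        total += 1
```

Space complexity: O(1).
Only a constant amount of auxiliary storage is used; nothing grows with n.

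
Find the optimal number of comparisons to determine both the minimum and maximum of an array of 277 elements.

Naive approach: 552 comparisons (276 for max + 276 for min).
Optimal: Compare elements in pairs first (floor(n/2) = 138 comparisons), then find max among winners and min among losers (138 comparisons each).
Total: ceil(3n/2) - 2 = 414 comparisons. An adversary argument shows this is also a lower bound.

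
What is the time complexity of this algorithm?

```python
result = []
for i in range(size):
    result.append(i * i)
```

Time complexity: O(n).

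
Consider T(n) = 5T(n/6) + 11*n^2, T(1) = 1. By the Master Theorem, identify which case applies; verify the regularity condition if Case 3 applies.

a=5, b=6, f(n)=11*n^2.
log_6(5) = 0.8982 < 2.
f(n) = Omega(n^(0.8982+epsilon)) for some epsilon > 0, so Case 3 is the candidate.
Regularity: a*f(n/b) = 5*11*(n/6)^2 = (5/36)*11*n^2 <= c*f(n) with c = 5/36 < 1. Satisfied.
Case 3: T(n) = Theta(n^2).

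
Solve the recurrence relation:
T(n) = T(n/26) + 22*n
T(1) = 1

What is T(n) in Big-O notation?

Geometric series: 22*n*(1 + 1/26 + 1/26^2 + ...) = O(n). T(n) = O(n).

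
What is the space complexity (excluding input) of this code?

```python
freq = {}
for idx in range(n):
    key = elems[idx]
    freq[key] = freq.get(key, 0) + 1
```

Space complexity: O(n).
Auxiliary storage grows linearly with the input size n in the worst case.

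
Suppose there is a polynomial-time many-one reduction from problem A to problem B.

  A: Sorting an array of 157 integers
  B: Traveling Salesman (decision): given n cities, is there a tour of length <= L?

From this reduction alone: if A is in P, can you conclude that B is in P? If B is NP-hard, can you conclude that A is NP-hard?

A poly-time reduction A <=_p B transfers tractability DOWN (B easy => A easy) and hardness UP (A hard => B hard), not the reverse.
From A in P, the reduction alone does NOT give B in P: any problem in P trivially reduces to SAT, yet SAT is not known to be in P.
From B NP-hard, the reduction alone does NOT give A NP-hard: again, easy problems reduce to hard ones.
(Here in fact A is P and B is NP-complete.)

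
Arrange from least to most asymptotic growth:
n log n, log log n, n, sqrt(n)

Ordered by growth rate: log log n < sqrt(n) < n < n log n.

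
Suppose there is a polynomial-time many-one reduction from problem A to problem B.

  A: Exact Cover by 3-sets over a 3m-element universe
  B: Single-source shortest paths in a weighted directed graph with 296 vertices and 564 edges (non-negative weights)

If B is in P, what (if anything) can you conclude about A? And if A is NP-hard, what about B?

A poly-time reduction A <=_p B means any A-instance can be transformed to a B-instance in poly time.
If B is in P: compose the reduction with B's poly-time algorithm to solve A in poly time, so A is in P.
If A is NP-hard: every NP problem reduces to A, which reduces to B; composing reductions, every NP problem reduces to B, so B is NP-hard.
(Here in fact A is NP-complete and B is in P, so no such reduction is known -- its existence would imply P = NP; the analysis concerns only what the assumed reduction would or would not let you conclude.)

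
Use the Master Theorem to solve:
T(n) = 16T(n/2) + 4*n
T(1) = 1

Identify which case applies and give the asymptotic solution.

a=16, b=2, f(n)=4*n.
log_2(16) = 4 > 1.
Since f(n) = O(n^1) is polynomially smaller than n^4, Case 1 applies.
T(n) = Theta(n^4).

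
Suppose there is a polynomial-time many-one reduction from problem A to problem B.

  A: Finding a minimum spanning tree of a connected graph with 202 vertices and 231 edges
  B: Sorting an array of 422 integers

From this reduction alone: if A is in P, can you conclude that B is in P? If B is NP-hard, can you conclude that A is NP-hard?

A poly-time reduction A <=_p B transfers tractability DOWN (B easy => A easy) and hardness UP (A hard => B hard), not the reverse.
From A in P, the reduction alone does NOT give B in P: any problem in P trivially reduces to SAT, yet SAT is not known to be in P.
From B NP-hard, the reduction alone does NOT give A NP-hard: again, easy problems reduce to hard ones.
(Here in fact A is P and B is P.)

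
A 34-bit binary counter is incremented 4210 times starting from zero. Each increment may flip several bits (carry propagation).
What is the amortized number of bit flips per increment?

Bit i flips on every 2^i-th increment, so over 4210 increments bit i flips floor(4210/2^i) times. Summing over i: total flips < 2 * 4210. Amortized: < 2 = O(1) per increment.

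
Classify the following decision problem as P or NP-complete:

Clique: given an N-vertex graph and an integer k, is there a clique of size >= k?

This problem is NP-complete: complement of Independent Set / Vertex Cover (with k part of the input).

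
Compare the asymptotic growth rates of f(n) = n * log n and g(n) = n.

f(n) = n * log n grows faster: extra log n factor -> infinity.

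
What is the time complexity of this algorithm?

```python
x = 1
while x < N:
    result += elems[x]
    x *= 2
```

Time complexity: O(log n).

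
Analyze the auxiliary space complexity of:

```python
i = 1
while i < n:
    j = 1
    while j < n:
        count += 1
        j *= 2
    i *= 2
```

Space complexity: O(1).
Only a constant amount of auxiliary storage is used; nothing grows with n.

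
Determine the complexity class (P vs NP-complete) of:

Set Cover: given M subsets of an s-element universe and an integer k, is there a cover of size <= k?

This problem is NP-complete: one of Karp's 21 NP-complete problems (with k part of the input).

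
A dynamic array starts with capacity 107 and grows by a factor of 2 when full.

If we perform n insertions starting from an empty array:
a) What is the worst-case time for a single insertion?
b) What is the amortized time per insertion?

(a) Worst-case single insertion: O(n) -- when the array is full at capacity c, the resize copies all c elements, and c can be Theta(n).
(b) Resizes happen at sizes 107, 214, 428, ... Total copy cost for n insertions: 107 + 214 + ... = O(n) (geometric series with ratio 1/2). Amortized cost per insertion: O(n)/n = O(1).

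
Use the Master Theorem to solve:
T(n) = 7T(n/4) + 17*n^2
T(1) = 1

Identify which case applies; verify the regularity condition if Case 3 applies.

a=7, b=4, f(n)=17*n^2.
log_4(7) = 1.404 < 2.
f(n) = Omega(n^(1.404+epsilon)) for some epsilon > 0, so Case 3 is the candidate.
Regularity: a*f(n/b) = 7*17*(n/4)^2 = (7/16)*17*n^2 <= c*f(n) with c = 7/16 < 1. Satisfied.
Case 3: T(n) = Theta(n^2).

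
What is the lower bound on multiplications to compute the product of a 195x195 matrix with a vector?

A 195x195 matrix-vector product has 195 inner products of length 195. Output depends on all 195^2 = 38025 matrix entries. At least 38025 multiplications needed.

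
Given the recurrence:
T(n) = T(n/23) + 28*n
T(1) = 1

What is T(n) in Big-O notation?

Geometric series: 28*n*(1 + 1/23 + 1/23^2 + ...) = O(n). T(n) = O(n).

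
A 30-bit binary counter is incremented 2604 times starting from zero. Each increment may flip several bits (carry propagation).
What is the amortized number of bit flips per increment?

Bit i flips on every 2^i-th increment, so over 2604 increments bit i flips floor(2604/2^i) times. Summing over i: total flips < 2 * 2604. Amortized: < 2 = O(1) per increment.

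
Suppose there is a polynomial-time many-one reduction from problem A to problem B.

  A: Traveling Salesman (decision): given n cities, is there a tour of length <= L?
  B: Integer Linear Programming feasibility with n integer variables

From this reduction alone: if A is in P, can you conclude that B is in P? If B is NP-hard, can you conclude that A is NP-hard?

A poly-time reduction A <=_p B transfers tractability DOWN (B easy => A easy) and hardness UP (A hard => B hard), not the reverse.
From A in P, the reduction alone does NOT give B in P: any problem in P trivially reduces to SAT, yet SAT is not known to be in P.
From B NP-hard, the reduction alone does NOT give A NP-hard: again, easy problems reduce to hard ones.
(Here in fact A is NP-complete and B is NP-complete.)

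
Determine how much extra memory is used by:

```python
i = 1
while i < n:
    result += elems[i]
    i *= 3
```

Space complexity: O(1).
Only a constant amount of auxiliary storage is used; nothing grows with n.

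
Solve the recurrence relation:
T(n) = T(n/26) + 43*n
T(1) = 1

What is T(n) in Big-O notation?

Geometric series: 43*n*(1 + 1/26 + 1/26^2 + ...) = O(n). T(n) = O(n).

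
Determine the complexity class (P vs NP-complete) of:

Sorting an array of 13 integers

This problem is in P: merge sort runs in O(n log n).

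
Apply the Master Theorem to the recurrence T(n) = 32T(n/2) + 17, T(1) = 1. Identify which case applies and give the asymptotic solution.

a=32, b=2, f(n)=17.
log_2(32) = 5 > 0.
Since f(n) = O(n^0) is polynomially smaller than n^5, Case 1 applies.
T(n) = Theta(n^5).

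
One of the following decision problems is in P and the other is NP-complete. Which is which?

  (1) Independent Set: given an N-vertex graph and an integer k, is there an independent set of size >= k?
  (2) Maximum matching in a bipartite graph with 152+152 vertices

(1) is NP-complete: complement of Clique (with k part of the input).
(2) is P: Hopcroft-Karp runs in O(E sqrt(V)).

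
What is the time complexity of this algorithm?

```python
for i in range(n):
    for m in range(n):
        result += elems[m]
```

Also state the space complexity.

Time complexity: O(n^2).
Space complexity: O(1).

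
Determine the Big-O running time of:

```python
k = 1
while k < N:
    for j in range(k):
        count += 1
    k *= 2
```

Time complexity: O(n).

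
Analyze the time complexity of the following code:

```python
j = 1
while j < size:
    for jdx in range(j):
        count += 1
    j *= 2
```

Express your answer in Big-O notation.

Time complexity: O(n).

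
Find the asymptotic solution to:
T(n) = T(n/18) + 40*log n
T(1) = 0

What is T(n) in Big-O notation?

Each of the log_18(n) levels adds O(log n). T(n) = O(log^2 n).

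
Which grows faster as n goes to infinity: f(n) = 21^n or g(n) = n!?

g(n) = n! grows faster: n!/21^n -> infinity by Stirling.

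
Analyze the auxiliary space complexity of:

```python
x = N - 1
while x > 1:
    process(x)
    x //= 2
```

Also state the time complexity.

Space complexity: O(1).
Only a constant amount of auxiliary storage is used; nothing grows with n.
Time complexity: O(log n).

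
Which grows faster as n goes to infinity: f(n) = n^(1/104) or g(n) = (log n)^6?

f(n) = n^(1/104) grows faster: any positive power of n dominates any polylog.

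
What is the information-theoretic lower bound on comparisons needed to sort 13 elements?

There are 13! = 6227020800 possible orderings. Each comparison gives 1 bit. We need at least ceil(log_2(6227020800)) = 33 comparisons.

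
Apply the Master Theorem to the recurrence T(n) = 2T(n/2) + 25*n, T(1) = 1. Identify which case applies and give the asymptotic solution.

a=2, b=2, f(n)=25*n.
log_2(2) = 1, so n^(log_b(a)) = n.
f(n) = Theta(n), so Case 2 applies.
T(n) = Theta(n log n).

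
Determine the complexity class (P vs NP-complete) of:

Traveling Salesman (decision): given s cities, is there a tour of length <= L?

This problem is NP-complete: reduces from Hamiltonian Cycle.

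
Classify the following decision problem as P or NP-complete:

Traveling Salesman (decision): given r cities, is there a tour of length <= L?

This problem is NP-complete: reduces from Hamiltonian Cycle.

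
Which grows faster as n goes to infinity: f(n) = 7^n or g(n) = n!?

g(n) = n! grows faster: by Stirling n! ~ (n/e)^n sqrt(2*pi*n); (n/e)^n eventually dominates 7^n.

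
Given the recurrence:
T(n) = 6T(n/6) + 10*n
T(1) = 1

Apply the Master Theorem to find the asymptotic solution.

a=6, b=6, f(n)=10*n. log_6(6) = 1. Case 2: T(n) = O(n log n).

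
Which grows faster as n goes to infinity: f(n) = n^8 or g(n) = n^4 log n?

f(n) = n^8 grows faster: n^8 / (n^4 log n) = n^4/log n -> infinity.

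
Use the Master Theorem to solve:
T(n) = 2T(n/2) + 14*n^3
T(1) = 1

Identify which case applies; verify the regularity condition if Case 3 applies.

a=2, b=2, f(n)=14*n^3.
log_2(2) = 1 < 3.
f(n) = Omega(n^(1+epsilon)) for some epsilon > 0, so Case 3 is the candidate.
Regularity: a*f(n/b) = 2*14*(n/2)^3 = (2/8)*14*n^3 <= c*f(n) with c = 2/8 < 1. Satisfied.
Case 3: T(n) = Theta(n^3).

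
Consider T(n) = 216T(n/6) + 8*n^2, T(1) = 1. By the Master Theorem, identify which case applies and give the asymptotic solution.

a=216, b=6, f(n)=8*n^2.
log_6(216) = 3 > 2.
Since f(n) = O(n^2) is polynomially smaller than n^3, Case 1 applies.
T(n) = Theta(n^3).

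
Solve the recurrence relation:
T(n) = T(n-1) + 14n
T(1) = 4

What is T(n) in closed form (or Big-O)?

Unrolling: T(n) = 4 + 14*(2 + 3 + ... + n) = 4 + 14*(n(n+1)/2 - 1) = O(n^2).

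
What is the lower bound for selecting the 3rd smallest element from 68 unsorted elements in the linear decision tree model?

Selecting the 3rd smallest of 68 elements requires Omega(n) comparisons. Every element must be compared at least once. The BFPRT algorithm achieves O(n), making this tight.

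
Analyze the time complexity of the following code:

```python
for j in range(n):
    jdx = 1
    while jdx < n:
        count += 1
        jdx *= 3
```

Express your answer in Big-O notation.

Time complexity: O(n log n).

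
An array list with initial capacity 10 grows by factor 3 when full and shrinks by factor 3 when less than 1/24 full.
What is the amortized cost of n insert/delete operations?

Using potential function Phi = |3*size - capacity|. Resizing costs are offset by potential release. Amortized O(1) per operation.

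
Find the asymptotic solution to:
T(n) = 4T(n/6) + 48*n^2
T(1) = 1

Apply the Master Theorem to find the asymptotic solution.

a=4, b=6, f(n)=48*n^2. log_6(4) = 0.7737 < 2. Case 3: T(n) = O(n^2).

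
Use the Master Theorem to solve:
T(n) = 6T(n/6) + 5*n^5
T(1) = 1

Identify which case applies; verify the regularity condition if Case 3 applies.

a=6, b=6, f(n)=5*n^5.
log_6(6) = 1 < 5.
f(n) = Omega(n^(1+epsilon)) for some epsilon > 0, so Case 3 is the candidate.
Regularity: a*f(n/b) = 6*5*(n/6)^5 = (6/7776)*5*n^5 <= c*f(n) with c = 6/7776 < 1. Satisfied.
Case 3: T(n) = Theta(n^5).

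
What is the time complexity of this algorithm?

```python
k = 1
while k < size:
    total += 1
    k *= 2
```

Time complexity: O(log n).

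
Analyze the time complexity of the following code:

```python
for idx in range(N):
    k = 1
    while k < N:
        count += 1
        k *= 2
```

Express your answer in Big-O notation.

Time complexity: O(n log n).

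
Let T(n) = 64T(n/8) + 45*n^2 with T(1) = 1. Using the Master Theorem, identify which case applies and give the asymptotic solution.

a=64, b=8, f(n)=45*n^2.
log_8(64) = 2, so n^(log_b(a)) = n^2.
f(n) = Theta(n^2), so Case 2 applies.
T(n) = Theta(n^2 log n).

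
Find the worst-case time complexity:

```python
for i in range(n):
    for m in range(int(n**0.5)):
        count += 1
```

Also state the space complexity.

Time complexity: O(n * sqrt(n)).
Space complexity: O(1).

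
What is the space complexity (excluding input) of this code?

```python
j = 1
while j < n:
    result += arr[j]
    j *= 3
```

Space complexity: O(1).
Only a constant amount of auxiliary storage is used; nothing grows with n.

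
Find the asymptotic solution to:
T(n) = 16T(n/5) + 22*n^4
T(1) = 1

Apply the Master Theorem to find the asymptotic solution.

a=16, b=5, f(n)=22*n^4. log_5(16) = 1.723 < 4. Case 3: T(n) = O(n^4).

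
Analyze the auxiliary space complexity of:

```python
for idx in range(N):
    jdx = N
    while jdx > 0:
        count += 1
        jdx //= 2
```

Space complexity: O(1).
Only a constant amount of auxiliary storage is used; nothing grows with n.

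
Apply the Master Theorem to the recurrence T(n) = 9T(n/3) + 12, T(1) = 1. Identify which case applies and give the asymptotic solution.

a=9, b=3, f(n)=12.
log_3(9) = 2 > 0.
Since f(n) = O(n^0) is polynomially smaller than n^2, Case 1 applies.
T(n) = Theta(n^2).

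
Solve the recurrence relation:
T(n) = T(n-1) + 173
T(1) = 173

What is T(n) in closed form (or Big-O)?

Unrolling: T(n) = T(n-1) + 173 = T(n-2) + 2*173 = ... = T(1) + (n-1)*173 = 173 + (n-1)*173 = 173n.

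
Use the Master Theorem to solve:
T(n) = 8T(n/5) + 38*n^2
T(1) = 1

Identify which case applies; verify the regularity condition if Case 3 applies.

a=8, b=5, f(n)=38*n^2.
log_5(8) = 1.292 < 2.
f(n) = Omega(n^(1.292+epsilon)) for some epsilon > 0, so Case 3 is the candidate.
Regularity: a*f(n/b) = 8*38*(n/5)^2 = (8/25)*38*n^2 <= c*f(n) with c = 8/25 < 1. Satisfied.
Case 3: T(n) = Theta(n^2).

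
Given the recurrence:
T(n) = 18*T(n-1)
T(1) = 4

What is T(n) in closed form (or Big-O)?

Each step multiplies by 18. T(n) = T(1)*18^(n-1) = 4*18^(n-1).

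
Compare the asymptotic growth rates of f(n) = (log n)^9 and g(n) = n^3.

g(n) = n^3 grows faster: any positive polynomial dominates any polylog.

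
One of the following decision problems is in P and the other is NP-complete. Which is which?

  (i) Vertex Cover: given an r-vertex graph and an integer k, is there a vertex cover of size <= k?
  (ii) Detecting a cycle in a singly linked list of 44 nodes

(i) is NP-complete: one of Karp's 21 NP-complete problems (with k part of the input; for any fixed constant k it is in P).
(ii) is P: Floyd's tortoise-and-hare runs in O(n) time, O(1) space.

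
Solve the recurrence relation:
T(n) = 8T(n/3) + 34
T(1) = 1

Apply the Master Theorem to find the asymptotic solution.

a=8, b=3, f(n)=34. log_3(8) = 1.893. Case 1 of Master Theorem: T(n) = O(n^1.893).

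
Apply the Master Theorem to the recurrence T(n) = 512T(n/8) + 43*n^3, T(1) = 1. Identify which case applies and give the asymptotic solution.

a=512, b=8, f(n)=43*n^3.
log_8(512) = 3, so n^(log_b(a)) = n^3.
f(n) = Theta(n^3), so Case 2 applies.
T(n) = Theta(n^3 log n).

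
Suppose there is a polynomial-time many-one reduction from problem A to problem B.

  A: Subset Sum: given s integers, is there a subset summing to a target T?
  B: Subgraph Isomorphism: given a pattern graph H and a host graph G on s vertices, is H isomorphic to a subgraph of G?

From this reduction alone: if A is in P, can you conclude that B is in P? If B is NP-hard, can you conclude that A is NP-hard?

A poly-time reduction A <=_p B transfers tractability DOWN (B easy => A easy) and hardness UP (A hard => B hard), not the reverse.
From A in P, the reduction alone does NOT give B in P: any problem in P trivially reduces to SAT, yet SAT is not known to be in P.
From B NP-hard, the reduction alone does NOT give A NP-hard: again, easy problems reduce to hard ones.
(Here in fact A is NP-complete and B is NP-complete.)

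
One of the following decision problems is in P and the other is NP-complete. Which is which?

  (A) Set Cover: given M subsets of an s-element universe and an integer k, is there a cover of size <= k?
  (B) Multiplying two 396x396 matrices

(A) is NP-complete: one of Karp's 21 NP-complete problems (with k part of the input).
(B) is P: the schoolbook algorithm runs in O(n^3).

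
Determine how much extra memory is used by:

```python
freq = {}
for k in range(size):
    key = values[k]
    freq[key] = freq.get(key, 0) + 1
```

Space complexity: O(n).
Auxiliary storage grows linearly with the input size n in the worst case.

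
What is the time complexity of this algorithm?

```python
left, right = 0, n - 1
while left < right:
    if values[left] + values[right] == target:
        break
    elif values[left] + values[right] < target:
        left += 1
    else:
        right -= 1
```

Time complexity: O(n).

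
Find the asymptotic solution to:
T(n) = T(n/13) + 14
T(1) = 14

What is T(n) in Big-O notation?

Each step divides n by 13 and adds 14. After log_13(n) steps, T(n) = O(log n).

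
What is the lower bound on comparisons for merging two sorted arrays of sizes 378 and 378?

Adversary argument: with sizes 378 and 378 (differing by at most 1), interleave the two arrays so that every consecutive pair in the output comes from different inputs. Then each of the 755 adjacent output pairs must be directly compared, or the algorithm cannot determine their relative order. So 755 comparisons are necessary; standard merge achieves this.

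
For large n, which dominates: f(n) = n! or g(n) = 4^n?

f(n) = n! grows faster: n!/4^n -> infinity by Stirling.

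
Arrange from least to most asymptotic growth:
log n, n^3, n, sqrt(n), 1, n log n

Ordered by growth rate: 1 < log n < sqrt(n) < n < n log n < n^3.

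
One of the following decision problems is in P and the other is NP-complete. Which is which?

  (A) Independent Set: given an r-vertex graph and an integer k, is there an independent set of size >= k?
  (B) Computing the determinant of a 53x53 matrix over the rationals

(A) is NP-complete: complement of Clique (with k part of the input).
(B) is P: Gaussian elimination runs in O(n^3).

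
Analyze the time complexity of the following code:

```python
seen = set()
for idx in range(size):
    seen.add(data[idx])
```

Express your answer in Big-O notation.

Time complexity: O(n).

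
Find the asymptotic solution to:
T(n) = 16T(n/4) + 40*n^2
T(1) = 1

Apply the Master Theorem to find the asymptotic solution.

a=16, b=4, f(n)=40*n^2. log_4(16) = 2. Case 2: T(n) = O(n^2 log n).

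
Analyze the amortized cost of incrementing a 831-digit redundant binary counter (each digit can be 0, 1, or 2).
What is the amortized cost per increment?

A redundant counter on 831 digits allows digit values 0, 1, 2. Increment adds 1 to the least significant digit and carries any 2 to a 0 plus +1 on the next digit. With potential Phi = (number of 2-digits), each increment does O(1) actual work plus a chain of carries, each of which decreases Phi by 1. Amortized O(1).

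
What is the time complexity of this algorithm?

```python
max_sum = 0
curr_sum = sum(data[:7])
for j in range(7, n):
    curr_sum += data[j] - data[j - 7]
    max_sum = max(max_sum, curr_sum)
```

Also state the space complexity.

Time complexity: O(n).
Space complexity: O(1).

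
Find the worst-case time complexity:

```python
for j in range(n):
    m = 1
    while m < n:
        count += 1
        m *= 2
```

Time complexity: O(n log n).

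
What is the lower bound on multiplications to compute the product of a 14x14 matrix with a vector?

A 14x14 matrix-vector product has 14 inner products of length 14. Output depends on all 14^2 = 196 matrix entries. At least 196 multiplications needed.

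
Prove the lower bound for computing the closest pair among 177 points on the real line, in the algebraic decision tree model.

Reduction from element distinctness: given 177 reals, the closest-pair distance is 0 iff two are equal. Element distinctness has an Omega(n log n) lower bound in the algebraic decision tree model (Ben-Or). Therefore closest pair on a line also requires Omega(n log n). Sorting then a linear scan achieves this.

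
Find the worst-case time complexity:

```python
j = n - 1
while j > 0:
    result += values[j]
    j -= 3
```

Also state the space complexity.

Time complexity: O(n).
Space complexity: O(1).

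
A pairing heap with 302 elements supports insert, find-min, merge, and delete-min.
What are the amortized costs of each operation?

Pairing heaps are self-adjusting heap-ordered trees. Insert and merge link two roots: O(1). Find-min reads the root: O(1). Delete-min removes the root, then pairs children in two passes; amortized cost is O(log 302) = O(log n).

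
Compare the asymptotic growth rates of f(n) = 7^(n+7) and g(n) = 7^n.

f(n) = 7^(n+7) and g(n) = 7^n are Theta of each other: 7^(n+7) = 7^7 * 7^n = Theta(7^n).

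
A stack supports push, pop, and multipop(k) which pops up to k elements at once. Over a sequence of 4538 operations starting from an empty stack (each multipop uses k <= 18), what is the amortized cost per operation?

Each element is pushed exactly once and popped at most once (whether by pop or as part of a multipop). So the total number of individual pops over the whole sequence is at most the number of pushes, which is at most 4538. Total work <= 2 * 4538, hence O(1) amortized per operation.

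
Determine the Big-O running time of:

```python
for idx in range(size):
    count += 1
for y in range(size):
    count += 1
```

Time complexity: O(n).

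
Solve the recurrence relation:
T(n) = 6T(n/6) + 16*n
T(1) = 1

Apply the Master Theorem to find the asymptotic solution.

a=6, b=6, f(n)=16*n. log_6(6) = 1. Case 2: T(n) = O(n log n).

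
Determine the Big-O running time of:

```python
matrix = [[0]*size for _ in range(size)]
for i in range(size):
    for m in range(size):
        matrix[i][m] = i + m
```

Time complexity: O(n^2).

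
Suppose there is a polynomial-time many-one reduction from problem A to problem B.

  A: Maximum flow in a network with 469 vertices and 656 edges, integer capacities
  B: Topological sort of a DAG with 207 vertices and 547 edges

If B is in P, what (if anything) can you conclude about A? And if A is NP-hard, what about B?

A poly-time reduction A <=_p B means any A-instance can be transformed to a B-instance in poly time.
If B is in P: compose the reduction with B's poly-time algorithm to solve A in poly time, so A is in P.
If A is NP-hard: every NP problem reduces to A, which reduces to B; composing reductions, every NP problem reduces to B, so B is NP-hard.
(Here in fact A is P and B is P.)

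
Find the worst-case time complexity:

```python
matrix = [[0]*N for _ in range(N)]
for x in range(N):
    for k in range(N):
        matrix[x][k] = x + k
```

Time complexity: O(n^2).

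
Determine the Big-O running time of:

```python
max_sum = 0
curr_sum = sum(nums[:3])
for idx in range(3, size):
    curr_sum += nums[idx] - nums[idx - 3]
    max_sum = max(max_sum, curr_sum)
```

Time complexity: O(n).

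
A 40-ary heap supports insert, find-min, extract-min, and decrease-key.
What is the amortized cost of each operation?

The 40-ary heap has height O(log_40 n). Insert sifts up: O(log_40 n). Find-min reads the root: O(1). Extract-min sifts down comparing 40 children per level: O(40 * log_40 n). Decrease-key sifts up: O(log_40 n).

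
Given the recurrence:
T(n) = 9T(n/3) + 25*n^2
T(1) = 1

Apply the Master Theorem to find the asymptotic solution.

a=9, b=3, f(n)=25*n^2. log_3(9) = 2. Case 2: T(n) = O(n^2 log n).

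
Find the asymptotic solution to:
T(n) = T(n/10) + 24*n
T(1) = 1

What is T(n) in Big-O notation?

Geometric series: 24*n*(1 + 1/10 + 1/10^2 + ...) = O(n). T(n) = O(n).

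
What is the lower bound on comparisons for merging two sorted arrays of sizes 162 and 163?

Adversary argument: with sizes 162 and 163 (differing by at most 1), interleave the two arrays so that every consecutive pair in the output comes from different inputs. Then each of the 324 adjacent output pairs must be directly compared, or the algorithm cannot determine their relative order. So 324 comparisons are necessary; standard merge achieves this.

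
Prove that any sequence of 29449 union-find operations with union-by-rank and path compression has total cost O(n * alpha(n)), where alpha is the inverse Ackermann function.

Using Tarjan's analysis with rank-based potential function. Union-by-rank keeps tree height O(log n). Path compression flattens paths during find. For n = 29449 operations, total cost is O(n * alpha(n)), effectively O(n) since alpha grows incredibly slowly.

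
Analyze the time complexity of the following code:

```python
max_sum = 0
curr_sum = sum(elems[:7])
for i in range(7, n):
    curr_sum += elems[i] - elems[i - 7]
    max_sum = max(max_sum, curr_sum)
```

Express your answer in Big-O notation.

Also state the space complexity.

Time complexity: O(n).
Space complexity: O(1).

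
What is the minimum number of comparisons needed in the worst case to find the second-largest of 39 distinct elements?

Lower bound: finding the max needs 39-1 comparisons. By the adversary weight-doubling argument, the max must personally win >= ceil(log_2(39)) = 6 comparisons; the 2nd-largest is among those 6 losers, needing 6-1 more comparisons. Total >= 39-1 + 6-1 = 43. A balanced knockout tournament achieves this.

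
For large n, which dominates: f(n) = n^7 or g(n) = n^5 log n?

f(n) = n^7 grows faster: n^7 / (n^5 log n) = n^2/log n -> infinity.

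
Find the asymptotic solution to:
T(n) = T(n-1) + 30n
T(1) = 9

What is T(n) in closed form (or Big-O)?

Unrolling: T(n) = 9 + 30*(2 + 3 + ... + n) = 9 + 30*(n(n+1)/2 - 1) = O(n^2).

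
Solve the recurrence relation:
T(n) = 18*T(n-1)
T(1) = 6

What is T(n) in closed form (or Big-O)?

Each step multiplies by 18. T(n) = T(1)*18^(n-1) = 6*18^(n-1).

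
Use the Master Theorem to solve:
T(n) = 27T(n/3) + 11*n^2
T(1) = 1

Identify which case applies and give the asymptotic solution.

a=27, b=3, f(n)=11*n^2.
log_3(27) = 3 > 2.
Since f(n) = O(n^2) is polynomially smaller than n^3, Case 1 applies.
T(n) = Theta(n^3).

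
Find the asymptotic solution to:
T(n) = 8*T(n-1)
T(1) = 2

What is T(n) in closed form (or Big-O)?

Each step multiplies by 8. T(n) = T(1)*8^(n-1) = 2*8^(n-1).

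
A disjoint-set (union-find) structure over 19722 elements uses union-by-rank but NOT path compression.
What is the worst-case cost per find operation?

Union-by-rank alone keeps every tree's height <= log_2(19722) ~= 14.3. Each find traverses from a node to its root, costing O(height) = O(log n). Without path compression this bound is tight.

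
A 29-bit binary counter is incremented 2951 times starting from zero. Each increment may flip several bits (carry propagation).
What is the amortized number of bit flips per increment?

Bit i flips on every 2^i-th increment, so over 2951 increments bit i flips floor(2951/2^i) times. Summing over i: total flips < 2 * 2951. Amortized: < 2 = O(1) per increment.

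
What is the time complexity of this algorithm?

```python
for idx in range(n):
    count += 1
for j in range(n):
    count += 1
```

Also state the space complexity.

Time complexity: O(n).
Space complexity: O(1).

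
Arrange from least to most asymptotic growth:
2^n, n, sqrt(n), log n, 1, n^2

Ordered by growth rate: 1 < log n < sqrt(n) < n < n^2 < 2^n.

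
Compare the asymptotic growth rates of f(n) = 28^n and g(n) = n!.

g(n) = n! grows faster: n!/28^n -> infinity by Stirling.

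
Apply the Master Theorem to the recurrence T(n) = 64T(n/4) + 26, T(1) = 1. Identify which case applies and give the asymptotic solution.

a=64, b=4, f(n)=26.
log_4(64) = 3 > 0.
Since f(n) = O(n^0) is polynomially smaller than n^3, Case 1 applies.
T(n) = Theta(n^3).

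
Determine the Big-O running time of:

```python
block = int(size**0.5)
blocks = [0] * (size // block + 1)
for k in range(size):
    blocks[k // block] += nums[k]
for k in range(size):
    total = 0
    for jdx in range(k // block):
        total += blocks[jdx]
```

Time complexity: O(n * sqrt(n)).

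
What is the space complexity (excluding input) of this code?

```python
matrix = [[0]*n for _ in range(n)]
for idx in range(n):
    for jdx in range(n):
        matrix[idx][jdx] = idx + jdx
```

Space complexity: O(n^2).
A 2D structure of size n x n is allocated.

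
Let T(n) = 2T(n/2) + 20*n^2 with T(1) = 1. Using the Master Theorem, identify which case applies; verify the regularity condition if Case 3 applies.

a=2, b=2, f(n)=20*n^2.
log_2(2) = 1 < 2.
f(n) = Omega(n^(1+epsilon)) for some epsilon > 0, so Case 3 is the candidate.
Regularity: a*f(n/b) = 2*20*(n/2)^2 = (2/4)*20*n^2 <= c*f(n) with c = 2/4 < 1. Satisfied.
Case 3: T(n) = Theta(n^2).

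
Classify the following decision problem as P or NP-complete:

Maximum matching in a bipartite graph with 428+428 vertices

This problem is in P: Hopcroft-Karp runs in O(E sqrt(V)).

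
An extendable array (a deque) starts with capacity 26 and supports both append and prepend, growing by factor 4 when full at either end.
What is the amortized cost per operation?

Growth at either end copies all elements; capacities form a geometric sequence with ratio 4, so total copy cost over n operations is O(n) (two geometric series). Amortized O(1).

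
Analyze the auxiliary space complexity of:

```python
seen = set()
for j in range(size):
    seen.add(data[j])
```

Space complexity: O(n).
Auxiliary storage grows linearly with the input size n in the worst case.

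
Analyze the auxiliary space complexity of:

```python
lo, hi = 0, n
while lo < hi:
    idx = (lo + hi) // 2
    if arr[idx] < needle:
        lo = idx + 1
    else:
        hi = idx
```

Space complexity: O(1).
Only a constant amount of auxiliary storage is used; nothing grows with n.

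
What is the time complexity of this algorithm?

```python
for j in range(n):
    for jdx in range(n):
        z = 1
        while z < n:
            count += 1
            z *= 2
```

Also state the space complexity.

Time complexity: O(n^2 log n).
Space complexity: O(1).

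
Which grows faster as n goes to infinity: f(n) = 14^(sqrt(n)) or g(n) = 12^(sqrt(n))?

f(n) = 14^(sqrt(n)) grows faster: ratio is (14/12)^(sqrt(n)) -> infinity since 14/12 > 1.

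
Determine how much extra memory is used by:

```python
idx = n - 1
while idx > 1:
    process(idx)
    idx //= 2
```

Space complexity: O(1).
Only a constant amount of auxiliary storage is used; nothing grows with n.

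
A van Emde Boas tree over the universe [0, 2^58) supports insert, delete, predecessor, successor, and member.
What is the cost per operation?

vEB recursively partitions [0, 288230376151711744) into sqrt(u) clusters of size sqrt(u). Each operation recurses into either one cluster or the summary, never both: T(u) = T(sqrt(u)) + O(1) => T(u) = O(log log u) = O(log 58). This is worst-case, not just amortized.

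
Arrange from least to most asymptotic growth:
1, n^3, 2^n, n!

Ordered by growth rate: 1 < n^3 < 2^n < n!.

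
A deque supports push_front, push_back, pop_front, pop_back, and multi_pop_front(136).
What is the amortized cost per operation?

Assign 2 credits to each push operation. A pop uses 1 saved credit. multi_pop_front(136) uses up to 136 saved credits from previous pushes. Credits never go negative. Amortized cost is O(1).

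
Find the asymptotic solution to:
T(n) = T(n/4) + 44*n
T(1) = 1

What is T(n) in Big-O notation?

Geometric series: 44*n*(1 + 1/4 + 1/4^2 + ...) = O(n). T(n) = O(n).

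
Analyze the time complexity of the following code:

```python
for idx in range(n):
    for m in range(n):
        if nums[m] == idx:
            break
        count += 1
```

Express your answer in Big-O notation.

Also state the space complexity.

Time complexity: O(n^2).
Space complexity: O(1).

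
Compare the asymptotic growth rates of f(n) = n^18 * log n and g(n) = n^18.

f(n) = n^18 * log n grows faster: extra log n factor -> infinity.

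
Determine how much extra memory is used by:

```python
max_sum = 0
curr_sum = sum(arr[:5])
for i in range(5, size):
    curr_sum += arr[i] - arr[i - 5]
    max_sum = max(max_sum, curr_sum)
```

Space complexity: O(1).
Only a constant amount of auxiliary storage is used; nothing grows with n.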